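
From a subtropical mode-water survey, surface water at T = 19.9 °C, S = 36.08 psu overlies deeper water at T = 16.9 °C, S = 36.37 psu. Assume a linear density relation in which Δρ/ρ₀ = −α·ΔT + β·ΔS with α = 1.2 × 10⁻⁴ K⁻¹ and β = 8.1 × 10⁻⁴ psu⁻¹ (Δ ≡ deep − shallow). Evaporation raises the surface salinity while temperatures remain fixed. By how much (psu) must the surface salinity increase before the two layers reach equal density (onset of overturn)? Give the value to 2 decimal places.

Neutral buoyancy requires −α(T_deep − T_surf) + β(S_deep − S_surf′) = 0.
S_surf′ = S_deep − (α/β)·ΔT = 36.37 − (1.2 × 10⁻⁴/8.1 × 10⁻⁴)·(-3.0) = 36.8144 psu.
Increase required: 36.8144 − 36.08 = 0.7344 psu.

0.73 psu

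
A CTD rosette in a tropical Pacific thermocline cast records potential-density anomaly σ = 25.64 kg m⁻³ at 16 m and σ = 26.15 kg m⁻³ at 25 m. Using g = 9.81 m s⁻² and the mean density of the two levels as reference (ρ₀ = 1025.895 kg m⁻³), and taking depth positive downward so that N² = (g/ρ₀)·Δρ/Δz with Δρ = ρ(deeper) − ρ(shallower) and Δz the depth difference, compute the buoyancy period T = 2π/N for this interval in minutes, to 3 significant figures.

Δρ = 1026.15 − 1025.64 = 0.51 kg m⁻³ over Δz = 25 − 16 = 9 m.
N² = (9.81/1025.895) × (0.51/9) = 5.4187 × 10⁻⁴ s⁻².
N = √(5.4187 × 10⁻⁴) = 0.023278 rad s⁻¹, so T = 2π/N = 269.92 s = 4.4987 min ≈ 4.50 min.
A positive N² confirms static stability across the interval.

4.50 min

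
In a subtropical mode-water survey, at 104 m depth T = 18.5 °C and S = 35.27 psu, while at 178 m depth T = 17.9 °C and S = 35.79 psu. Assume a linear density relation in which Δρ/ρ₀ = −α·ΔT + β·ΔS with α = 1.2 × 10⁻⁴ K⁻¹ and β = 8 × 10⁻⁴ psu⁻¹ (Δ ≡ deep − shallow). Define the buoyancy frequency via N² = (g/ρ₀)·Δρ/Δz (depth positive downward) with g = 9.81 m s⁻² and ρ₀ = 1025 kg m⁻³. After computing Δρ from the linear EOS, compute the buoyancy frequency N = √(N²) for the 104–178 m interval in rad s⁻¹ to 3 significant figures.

8.04 × 10⁻³ rad s⁻¹

ΔT = -0.6 K, ΔS = +0.52 psu (deep − shallow).
Δρ/ρ₀ = −αΔT + βΔS = 7.20 × 10⁻⁵ + 4.16 × 10⁻⁴ = 4.88 × 10⁻⁴, so Δρ ≈ 0.5002 kg m⁻³.
N² = (g/ρ₀)·Δρ/Δz = g·(Δρ/ρ₀)/Δz = 9.81 × 4.88 × 10⁻⁴ / 74 = 6.4693 × 10⁻⁵ s⁻².
N = √(6.4693 × 10⁻⁵) = 8.0432 × 10⁻³ rad s⁻¹ ≈ 8.04 × 10⁻³ rad s⁻¹.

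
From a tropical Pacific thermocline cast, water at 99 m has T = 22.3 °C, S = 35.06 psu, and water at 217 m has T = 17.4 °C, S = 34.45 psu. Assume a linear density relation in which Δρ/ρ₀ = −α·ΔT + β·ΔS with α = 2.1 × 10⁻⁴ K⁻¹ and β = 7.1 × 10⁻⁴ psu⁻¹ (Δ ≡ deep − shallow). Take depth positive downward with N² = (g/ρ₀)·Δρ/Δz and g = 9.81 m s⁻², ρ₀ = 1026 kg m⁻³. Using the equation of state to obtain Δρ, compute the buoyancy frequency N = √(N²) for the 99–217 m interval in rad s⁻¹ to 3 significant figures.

ΔT = -4.9 K, ΔS = -0.61 psu (deep − shallow).
Δρ/ρ₀ = −αΔT + βΔS = 1.029 × 10⁻³ − 4.331 × 10⁻⁴ = 5.959 × 10⁻⁴, so Δρ ≈ 0.6114 kg m⁻³.
N² = (g/ρ₀)·Δρ/Δz = g·(Δρ/ρ₀)/Δz = 9.81 × 5.959 × 10⁻⁴ / 118 = 4.9541 × 10⁻⁵ s⁻².
N = √(4.9541 × 10⁻⁵) = 7.0385 × 10⁻³ rad s⁻¹ ≈ 7.04 × 10⁻³ rad s⁻¹.

7.04 × 10⁻³ rad s⁻¹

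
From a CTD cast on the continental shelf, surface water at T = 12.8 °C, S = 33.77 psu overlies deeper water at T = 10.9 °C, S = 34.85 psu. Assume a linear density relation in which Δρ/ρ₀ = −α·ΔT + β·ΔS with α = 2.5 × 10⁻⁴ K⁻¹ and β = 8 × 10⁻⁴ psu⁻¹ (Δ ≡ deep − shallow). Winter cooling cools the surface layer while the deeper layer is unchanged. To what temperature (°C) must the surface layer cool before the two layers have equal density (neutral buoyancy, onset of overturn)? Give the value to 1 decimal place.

7.4 °C

Neutral buoyancy requires Δρ = 0, i.e. −α(T_deep − T_surf′) + β(S_deep − S_surf) = 0.
T_surf′ = T_deep − (β/α)·ΔS = 10.9 − (8 × 10⁻⁴/2.5 × 10⁻⁴)·(+1.08) = 7.444 °C.
Cooling required: 12.8 − (7.444) = 5.356 °C.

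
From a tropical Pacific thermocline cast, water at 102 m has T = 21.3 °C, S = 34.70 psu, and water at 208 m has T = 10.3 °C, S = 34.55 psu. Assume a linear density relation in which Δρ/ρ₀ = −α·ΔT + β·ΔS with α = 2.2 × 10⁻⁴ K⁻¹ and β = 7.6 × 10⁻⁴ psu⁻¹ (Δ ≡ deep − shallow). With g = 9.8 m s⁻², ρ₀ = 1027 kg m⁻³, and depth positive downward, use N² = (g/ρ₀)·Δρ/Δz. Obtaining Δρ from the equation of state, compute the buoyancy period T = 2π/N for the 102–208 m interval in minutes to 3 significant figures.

7.17 min

ΔT = -11.0 K, ΔS = -0.15 psu (deep − shallow).
Δρ/ρ₀ = −αΔT + βΔS = 2.42 × 10⁻³ − 1.14 × 10⁻⁴ = 2.306 × 10⁻³, so Δρ ≈ 2.368 kg m⁻³.
N² = (g/ρ₀)·Δρ/Δz = g·(Δρ/ρ₀)/Δz = 9.8 × 2.306 × 10⁻³ / 106 = 2.1320 × 10⁻⁴ s⁻².
N = √(2.1320 × 10⁻⁴) = 0.014601 rad s⁻¹ → T = 2π/N = 430.33 s = 7.1722 min ≈ 7.17 min.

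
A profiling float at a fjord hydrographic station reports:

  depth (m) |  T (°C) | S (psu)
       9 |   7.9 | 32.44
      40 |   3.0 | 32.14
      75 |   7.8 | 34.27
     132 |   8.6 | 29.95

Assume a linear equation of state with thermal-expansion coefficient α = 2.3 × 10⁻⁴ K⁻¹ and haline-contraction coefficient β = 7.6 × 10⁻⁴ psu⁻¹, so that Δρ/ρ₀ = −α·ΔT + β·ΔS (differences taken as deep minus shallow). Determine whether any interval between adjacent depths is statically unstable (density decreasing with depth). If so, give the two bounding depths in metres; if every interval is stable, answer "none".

75–132 m

Evaluate Δρ/ρ₀ = −αΔT + βΔS across each adjacent pair:
  9–40 m: −αΔT+βΔS = −(2.3 × 10⁻⁴)(-4.9)+(7.6 × 10⁻⁴)(-0.30) = 9.0 × 10⁻⁴ → stable
  40–75 m: −αΔT+βΔS = −(2.3 × 10⁻⁴)(+4.8)+(7.6 × 10⁻⁴)(+2.13) = 5.1 × 10⁻⁴ → stable
  75–132 m: −αΔT+βΔS = −(2.3 × 10⁻⁴)(+0.8)+(7.6 × 10⁻⁴)(-4.32) = -3.5 × 10⁻³ → UNSTABLE
The 75–132 m interval has Δρ < 0: lighter water underlies denser water.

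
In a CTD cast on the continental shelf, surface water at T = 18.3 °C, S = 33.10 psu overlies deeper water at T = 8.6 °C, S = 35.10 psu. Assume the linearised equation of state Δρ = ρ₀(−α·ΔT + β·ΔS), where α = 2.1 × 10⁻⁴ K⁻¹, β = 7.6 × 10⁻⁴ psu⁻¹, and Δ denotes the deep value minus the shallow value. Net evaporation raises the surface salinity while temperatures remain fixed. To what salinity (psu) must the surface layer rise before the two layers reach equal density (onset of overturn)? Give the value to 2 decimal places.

37.78 psu

Neutral buoyancy requires −α(T_deep − T_surf) + β(S_deep − S_surf′) = 0.
S_surf′ = S_deep − (α/β)·ΔT = 35.10 − (2.1 × 10⁻⁴/7.6 × 10⁻⁴)·(-9.7) = 37.7803 psu.
Increase required: 37.7803 − 33.10 = 4.6803 psu.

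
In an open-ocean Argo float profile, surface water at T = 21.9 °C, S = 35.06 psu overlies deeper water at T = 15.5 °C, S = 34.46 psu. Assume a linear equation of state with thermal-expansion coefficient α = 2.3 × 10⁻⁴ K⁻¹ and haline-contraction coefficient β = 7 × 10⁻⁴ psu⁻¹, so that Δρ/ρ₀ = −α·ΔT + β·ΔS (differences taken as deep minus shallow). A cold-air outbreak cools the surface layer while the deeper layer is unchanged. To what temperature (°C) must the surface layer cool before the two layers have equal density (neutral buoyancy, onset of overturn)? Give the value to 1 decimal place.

17.3 °C

Neutral buoyancy requires Δρ = 0, i.e. −α(T_deep − T_surf′) + β(S_deep − S_surf) = 0.
T_surf′ = T_deep − (β/α)·ΔS = 15.5 − (7 × 10⁻⁴/2.3 × 10⁻⁴)·(-0.60) = 17.326 °C.
Cooling required: 21.9 − (17.326) = 4.574 °C.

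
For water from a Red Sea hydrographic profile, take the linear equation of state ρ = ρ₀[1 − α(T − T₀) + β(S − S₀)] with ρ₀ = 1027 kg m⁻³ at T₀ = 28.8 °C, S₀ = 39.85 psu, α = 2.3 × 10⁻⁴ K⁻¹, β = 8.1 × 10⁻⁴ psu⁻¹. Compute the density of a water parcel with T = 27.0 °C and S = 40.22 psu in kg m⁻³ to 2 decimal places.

1027.73 kg m⁻³

T − T₀ = -1.8 K, S − S₀ = +0.37 psu.
Bracket = 1 − α·(-1.8) + β·(+0.37) = 1 + (7.137 × 10⁻⁴) = 1.0007137.
ρ = 1027 × 1.0007137 = 1027.73 kg m⁻³.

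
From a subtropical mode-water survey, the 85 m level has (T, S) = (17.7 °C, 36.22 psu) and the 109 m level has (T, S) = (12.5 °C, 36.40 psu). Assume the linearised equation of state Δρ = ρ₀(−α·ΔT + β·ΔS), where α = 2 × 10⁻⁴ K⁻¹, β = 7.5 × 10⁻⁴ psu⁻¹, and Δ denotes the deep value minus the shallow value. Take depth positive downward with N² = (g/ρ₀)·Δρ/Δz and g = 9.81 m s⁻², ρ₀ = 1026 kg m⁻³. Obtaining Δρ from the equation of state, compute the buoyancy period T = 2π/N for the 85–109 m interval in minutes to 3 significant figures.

ΔT = -5.2 K, ΔS = +0.18 psu (deep − shallow).
Δρ/ρ₀ = −αΔT + βΔS = 1.04 × 10⁻³ + 1.35 × 10⁻⁴ = 1.175 × 10⁻³, so Δρ ≈ 1.206 kg m⁻³.
N² = (g/ρ₀)·Δρ/Δz = g·(Δρ/ρ₀)/Δz = 9.81 × 1.175 × 10⁻³ / 24 = 4.8028 × 10⁻⁴ s⁻².
N = √(4.8028 × 10⁻⁴) = 0.021915 rad s⁻¹ → T = 2π/N = 286.71 s = 4.7785 min ≈ 4.78 min.

4.78 min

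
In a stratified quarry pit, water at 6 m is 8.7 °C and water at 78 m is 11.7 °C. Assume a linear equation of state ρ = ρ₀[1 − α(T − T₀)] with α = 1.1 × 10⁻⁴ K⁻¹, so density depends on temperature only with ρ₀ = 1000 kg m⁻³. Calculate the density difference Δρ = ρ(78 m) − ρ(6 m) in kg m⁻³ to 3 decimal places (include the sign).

ΔT = +3.0 K, Δρ/ρ₀ = −αΔT = -3.30 × 10⁻⁴.
Δρ = 1000 × (-3.30 × 10⁻⁴) = -0.330 kg m⁻³.
Negative Δρ: lighter below, statically unstable.

-0.330 kg m⁻³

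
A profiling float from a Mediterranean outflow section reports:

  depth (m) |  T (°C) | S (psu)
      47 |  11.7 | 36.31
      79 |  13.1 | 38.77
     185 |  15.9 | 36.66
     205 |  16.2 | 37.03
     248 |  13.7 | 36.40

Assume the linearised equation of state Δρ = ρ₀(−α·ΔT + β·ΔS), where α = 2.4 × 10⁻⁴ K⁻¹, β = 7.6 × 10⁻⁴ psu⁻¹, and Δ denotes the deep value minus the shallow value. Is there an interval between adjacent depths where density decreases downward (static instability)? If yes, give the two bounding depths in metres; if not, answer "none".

79–185 m

Evaluate Δρ/ρ₀ = −αΔT + βΔS across each adjacent pair:
  47–79 m: −αΔT+βΔS = −(2.4 × 10⁻⁴)(+1.4)+(7.6 × 10⁻⁴)(+2.46) = 1.5 × 10⁻³ → stable
  79–185 m: −αΔT+βΔS = −(2.4 × 10⁻⁴)(+2.8)+(7.6 × 10⁻⁴)(-2.11) = -2.3 × 10⁻³ → UNSTABLE
  185–205 m: −αΔT+βΔS = −(2.4 × 10⁻⁴)(+0.3)+(7.6 × 10⁻⁴)(+0.37) = 2.1 × 10⁻⁴ → stable
  205–248 m: −αΔT+βΔS = −(2.4 × 10⁻⁴)(-2.5)+(7.6 × 10⁻⁴)(-0.63) = 1.2 × 10⁻⁴ → stable
The 79–185 m interval has Δρ < 0: lighter water underlies denser water.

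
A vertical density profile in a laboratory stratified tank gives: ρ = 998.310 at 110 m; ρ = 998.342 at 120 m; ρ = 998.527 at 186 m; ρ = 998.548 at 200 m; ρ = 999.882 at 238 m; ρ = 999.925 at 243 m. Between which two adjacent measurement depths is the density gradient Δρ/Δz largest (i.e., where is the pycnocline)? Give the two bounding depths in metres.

200–238 m

Compute the density gradient over each adjacent pair:
  110–120 m: Δρ/Δz = 0.032/10 = 3.2 × 10⁻³ kg m⁻⁴
  120–186 m: Δρ/Δz = 0.185/66 = 2.8 × 10⁻³ kg m⁻⁴
  186–200 m: Δρ/Δz = 0.021/14 = 1.5 × 10⁻³ kg m⁻⁴
  200–238 m: Δρ/Δz = 1.334/38 = 0.035 kg m⁻⁴
  238–243 m: Δρ/Δz = 0.043/5 = 8.6 × 10⁻³ kg m⁻⁴
The largest gradient is in the 200–238 m interval — the pycnocline.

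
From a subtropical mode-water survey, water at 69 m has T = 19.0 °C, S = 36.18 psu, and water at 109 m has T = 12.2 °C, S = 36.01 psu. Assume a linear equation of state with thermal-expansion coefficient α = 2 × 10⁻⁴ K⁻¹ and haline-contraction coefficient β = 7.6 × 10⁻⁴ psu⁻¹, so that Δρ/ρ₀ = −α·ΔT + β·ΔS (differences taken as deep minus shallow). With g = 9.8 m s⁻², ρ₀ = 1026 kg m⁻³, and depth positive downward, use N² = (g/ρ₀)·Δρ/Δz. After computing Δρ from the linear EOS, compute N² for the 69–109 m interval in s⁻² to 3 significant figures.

ΔT = -6.8 K, ΔS = -0.17 psu (deep − shallow).
Δρ/ρ₀ = −αΔT + βΔS = 1.36 × 10⁻³ − 1.292 × 10⁻⁴ = 1.2308 × 10⁻³, so Δρ ≈ 1.263 kg m⁻³.
N² = (g/ρ₀)·Δρ/Δz = g·(Δρ/ρ₀)/Δz = 9.8 × 1.2308 × 10⁻³ / 40 = 3.0155 × 10⁻⁴ s⁻² ≈ 3.02 × 10⁻⁴ s⁻².

3.02 × 10⁻⁴ s⁻²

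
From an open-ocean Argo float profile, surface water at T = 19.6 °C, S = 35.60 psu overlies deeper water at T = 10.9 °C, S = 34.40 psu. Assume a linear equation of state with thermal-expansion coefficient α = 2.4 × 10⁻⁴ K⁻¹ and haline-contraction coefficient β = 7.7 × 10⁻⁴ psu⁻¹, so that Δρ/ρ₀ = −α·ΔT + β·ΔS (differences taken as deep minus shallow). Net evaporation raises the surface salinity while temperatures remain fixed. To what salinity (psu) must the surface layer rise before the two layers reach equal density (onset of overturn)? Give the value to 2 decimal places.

Neutral buoyancy requires −α(T_deep − T_surf) + β(S_deep − S_surf′) = 0.
S_surf′ = S_deep − (α/β)·ΔT = 34.40 − (2.4 × 10⁻⁴/7.7 × 10⁻⁴)·(-8.7) = 37.1117 psu.
Increase required: 37.1117 − 35.60 = 1.5117 psu.

37.11 psu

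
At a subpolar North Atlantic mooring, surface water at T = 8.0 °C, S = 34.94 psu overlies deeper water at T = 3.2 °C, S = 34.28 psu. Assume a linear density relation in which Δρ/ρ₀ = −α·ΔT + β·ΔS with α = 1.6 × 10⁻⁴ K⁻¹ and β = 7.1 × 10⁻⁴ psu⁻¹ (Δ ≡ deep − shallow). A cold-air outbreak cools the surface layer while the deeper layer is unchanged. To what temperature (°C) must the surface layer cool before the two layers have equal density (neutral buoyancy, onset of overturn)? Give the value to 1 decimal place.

6.1 °C

Neutral buoyancy requires Δρ = 0, i.e. −α(T_deep − T_surf′) + β(S_deep − S_surf) = 0.
T_surf′ = T_deep − (β/α)·ΔS = 3.2 − (7.1 × 10⁻⁴/1.6 × 10⁻⁴)·(-0.66) = 6.129 °C.
Cooling required: 8.0 − (6.129) = 1.871 °C.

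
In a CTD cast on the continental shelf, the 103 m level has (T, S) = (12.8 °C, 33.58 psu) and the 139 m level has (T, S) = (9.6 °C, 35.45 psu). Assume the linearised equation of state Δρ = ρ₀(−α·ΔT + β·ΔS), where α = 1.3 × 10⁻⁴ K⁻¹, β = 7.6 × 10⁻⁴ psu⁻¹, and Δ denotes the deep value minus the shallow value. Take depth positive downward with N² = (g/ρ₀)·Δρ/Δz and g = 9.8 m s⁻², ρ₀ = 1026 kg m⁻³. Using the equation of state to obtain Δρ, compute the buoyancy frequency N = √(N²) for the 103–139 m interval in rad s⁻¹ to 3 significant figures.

0.0224 rad s⁻¹

ΔT = -3.2 K, ΔS = +1.87 psu (deep − shallow).
Δρ/ρ₀ = −αΔT + βΔS = 4.16 × 10⁻⁴ + 1.4212 × 10⁻³ = 1.8372 × 10⁻³, so Δρ ≈ 1.885 kg m⁻³.
N² = (g/ρ₀)·Δρ/Δz = g·(Δρ/ρ₀)/Δz = 9.8 × 1.8372 × 10⁻³ / 36 = 5.0013 × 10⁻⁴ s⁻².
N = √(5.0013 × 10⁻⁴) = 0.022364 rad s⁻¹ ≈ 0.0224 rad s⁻¹.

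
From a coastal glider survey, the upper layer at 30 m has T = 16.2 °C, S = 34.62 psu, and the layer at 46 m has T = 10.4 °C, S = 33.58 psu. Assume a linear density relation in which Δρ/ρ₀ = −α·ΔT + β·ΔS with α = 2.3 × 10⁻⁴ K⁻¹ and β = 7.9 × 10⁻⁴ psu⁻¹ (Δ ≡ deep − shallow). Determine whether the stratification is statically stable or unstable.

stable

ΔT = 10.4 − 16.2 = -5.8 K and ΔS = 33.58 − 34.62 = -1.04 psu (deep − shallow).
−αΔT = 1.334 × 10⁻³; βΔS = -8.216 × 10⁻⁴; sum Δρ/ρ₀ = 5.124 × 10⁻⁴.
Δρ/ρ₀ > 0, so Δρ > 0: deeper water is denser → statically stable.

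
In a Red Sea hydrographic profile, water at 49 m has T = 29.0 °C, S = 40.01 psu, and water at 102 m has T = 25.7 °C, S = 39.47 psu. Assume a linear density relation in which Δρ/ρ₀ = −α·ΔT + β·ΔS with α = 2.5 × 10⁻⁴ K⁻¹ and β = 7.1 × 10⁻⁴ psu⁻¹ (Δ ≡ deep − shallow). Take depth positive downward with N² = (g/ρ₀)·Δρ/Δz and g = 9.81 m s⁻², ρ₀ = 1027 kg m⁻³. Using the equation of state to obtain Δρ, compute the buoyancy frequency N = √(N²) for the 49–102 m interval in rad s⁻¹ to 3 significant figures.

ΔT = -3.3 K, ΔS = -0.54 psu (deep − shallow).
Δρ/ρ₀ = −αΔT + βΔS = 8.25 × 10⁻⁴ − 3.834 × 10⁻⁴ = 4.416 × 10⁻⁴, so Δρ ≈ 0.4535 kg m⁻³.
N² = (g/ρ₀)·Δρ/Δz = g·(Δρ/ρ₀)/Δz = 9.81 × 4.416 × 10⁻⁴ / 53 = 8.1738 × 10⁻⁵ s⁻².
N = √(8.1738 × 10⁻⁵) = 9.0409 × 10⁻³ rad s⁻¹ ≈ 9.04 × 10⁻³ rad s⁻¹.

9.04 × 10⁻³ rad s⁻¹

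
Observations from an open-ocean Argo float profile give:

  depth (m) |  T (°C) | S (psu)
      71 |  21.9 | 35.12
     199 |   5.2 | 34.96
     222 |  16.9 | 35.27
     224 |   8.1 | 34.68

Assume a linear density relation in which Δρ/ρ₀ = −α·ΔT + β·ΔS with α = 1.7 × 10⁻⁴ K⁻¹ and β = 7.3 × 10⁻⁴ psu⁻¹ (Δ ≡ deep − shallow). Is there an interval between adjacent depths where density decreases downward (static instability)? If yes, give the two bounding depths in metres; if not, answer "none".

Evaluate Δρ/ρ₀ = −αΔT + βΔS across each adjacent pair:
  71–199 m: −αΔT+βΔS = −(1.7 × 10⁻⁴)(-16.7)+(7.3 × 10⁻⁴)(-0.16) = 2.7 × 10⁻³ → stable
  199–222 m: −αΔT+βΔS = −(1.7 × 10⁻⁴)(+11.7)+(7.3 × 10⁻⁴)(+0.31) = -1.8 × 10⁻³ → UNSTABLE
  222–224 m: −αΔT+βΔS = −(1.7 × 10⁻⁴)(-8.8)+(7.3 × 10⁻⁴)(-0.59) = 1.1 × 10⁻³ → stable
The 199–222 m interval has Δρ < 0: lighter water underlies denser water.

199–222 m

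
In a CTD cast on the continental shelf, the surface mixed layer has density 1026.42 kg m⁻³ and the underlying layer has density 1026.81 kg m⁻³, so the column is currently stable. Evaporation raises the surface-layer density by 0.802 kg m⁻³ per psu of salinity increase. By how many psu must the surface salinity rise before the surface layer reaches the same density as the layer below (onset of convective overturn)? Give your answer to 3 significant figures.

Density deficit of the surface layer: 1026.81 − 1026.42 = 0.39 kg m⁻³.
Required change = 0.39 / 0.802 = 0.486 psu.

0.486 psu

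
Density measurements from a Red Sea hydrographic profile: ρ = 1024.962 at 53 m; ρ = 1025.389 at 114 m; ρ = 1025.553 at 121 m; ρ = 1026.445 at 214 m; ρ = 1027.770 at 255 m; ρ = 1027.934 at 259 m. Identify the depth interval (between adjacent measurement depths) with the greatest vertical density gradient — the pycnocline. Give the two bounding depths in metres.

255–259 m

Compute the density gradient over each adjacent pair:
  53–114 m: Δρ/Δz = 0.427/61 = 7.0 × 10⁻³ kg m⁻⁴
  114–121 m: Δρ/Δz = 0.164/7 = 0.023 kg m⁻⁴
  121–214 m: Δρ/Δz = 0.892/93 = 9.6 × 10⁻³ kg m⁻⁴
  214–255 m: Δρ/Δz = 1.325/41 = 0.032 kg m⁻⁴
  255–259 m: Δρ/Δz = 0.164/4 = 0.041 kg m⁻⁴
The largest gradient is in the 255–259 m interval — the pycnocline.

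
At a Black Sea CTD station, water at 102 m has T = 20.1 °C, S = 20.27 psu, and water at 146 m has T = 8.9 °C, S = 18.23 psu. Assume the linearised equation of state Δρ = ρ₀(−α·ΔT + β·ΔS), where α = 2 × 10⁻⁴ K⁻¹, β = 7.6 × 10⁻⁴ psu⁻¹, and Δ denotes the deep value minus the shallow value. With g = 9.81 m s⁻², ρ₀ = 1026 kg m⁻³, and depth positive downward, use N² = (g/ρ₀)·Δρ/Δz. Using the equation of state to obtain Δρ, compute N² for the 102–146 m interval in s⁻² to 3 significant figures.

ΔT = -11.2 K, ΔS = -2.04 psu (deep − shallow).
Δρ/ρ₀ = −αΔT + βΔS = 2.24 × 10⁻³ − 1.5504 × 10⁻³ = 6.896 × 10⁻⁴, so Δρ ≈ 0.7075 kg m⁻³.
N² = (g/ρ₀)·Δρ/Δz = g·(Δρ/ρ₀)/Δz = 9.81 × 6.896 × 10⁻⁴ / 44 = 1.5375 × 10⁻⁴ s⁻² ≈ 1.54 × 10⁻⁴ s⁻².

1.54 × 10⁻⁴ s⁻²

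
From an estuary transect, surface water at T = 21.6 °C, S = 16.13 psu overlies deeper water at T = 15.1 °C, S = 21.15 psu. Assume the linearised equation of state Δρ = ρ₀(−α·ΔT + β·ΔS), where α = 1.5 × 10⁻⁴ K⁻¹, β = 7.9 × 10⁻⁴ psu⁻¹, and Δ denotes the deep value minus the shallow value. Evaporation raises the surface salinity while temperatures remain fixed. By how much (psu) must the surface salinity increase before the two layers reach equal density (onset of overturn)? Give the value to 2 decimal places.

Neutral buoyancy requires −α(T_deep − T_surf) + β(S_deep − S_surf′) = 0.
S_surf′ = S_deep − (α/β)·ΔT = 21.15 − (1.5 × 10⁻⁴/7.9 × 10⁻⁴)·(-6.5) = 22.3842 psu.
Increase required: 22.3842 − 16.13 = 6.2542 psu.

6.25 psu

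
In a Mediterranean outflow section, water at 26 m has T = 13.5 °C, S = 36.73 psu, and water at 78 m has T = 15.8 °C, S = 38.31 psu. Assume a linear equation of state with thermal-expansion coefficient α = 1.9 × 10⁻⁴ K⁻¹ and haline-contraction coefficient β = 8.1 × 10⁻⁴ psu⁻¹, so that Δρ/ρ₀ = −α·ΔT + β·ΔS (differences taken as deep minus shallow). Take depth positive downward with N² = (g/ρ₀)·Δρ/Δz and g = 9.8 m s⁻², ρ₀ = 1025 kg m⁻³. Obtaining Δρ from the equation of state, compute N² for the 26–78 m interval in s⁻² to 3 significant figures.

ΔT = +2.3 K, ΔS = +1.58 psu (deep − shallow).
Δρ/ρ₀ = −αΔT + βΔS = -4.37 × 10⁻⁴ + 1.2798 × 10⁻³ = 8.428 × 10⁻⁴, so Δρ ≈ 0.8639 kg m⁻³.
N² = (g/ρ₀)·Δρ/Δz = g·(Δρ/ρ₀)/Δz = 9.8 × 8.428 × 10⁻⁴ / 52 = 1.5884 × 10⁻⁴ s⁻² ≈ 1.59 × 10⁻⁴ s⁻².

1.59 × 10⁻⁴ s⁻²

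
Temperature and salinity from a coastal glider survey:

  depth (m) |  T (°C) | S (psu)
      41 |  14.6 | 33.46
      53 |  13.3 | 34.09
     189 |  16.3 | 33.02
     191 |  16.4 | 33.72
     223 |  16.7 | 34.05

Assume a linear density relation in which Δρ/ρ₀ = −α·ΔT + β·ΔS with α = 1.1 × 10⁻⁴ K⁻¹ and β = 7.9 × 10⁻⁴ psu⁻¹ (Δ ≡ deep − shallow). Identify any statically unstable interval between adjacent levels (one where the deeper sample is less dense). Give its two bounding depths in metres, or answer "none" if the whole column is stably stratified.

53–189 m

Evaluate Δρ/ρ₀ = −αΔT + βΔS across each adjacent pair:
  41–53 m: −αΔT+βΔS = −(1.1 × 10⁻⁴)(-1.3)+(7.9 × 10⁻⁴)(+0.63) = 6.4 × 10⁻⁴ → stable
  53–189 m: −αΔT+βΔS = −(1.1 × 10⁻⁴)(+3.0)+(7.9 × 10⁻⁴)(-1.07) = -1.2 × 10⁻³ → UNSTABLE
  189–191 m: −αΔT+βΔS = −(1.1 × 10⁻⁴)(+0.1)+(7.9 × 10⁻⁴)(+0.70) = 5.4 × 10⁻⁴ → stable
  191–223 m: −αΔT+βΔS = −(1.1 × 10⁻⁴)(+0.3)+(7.9 × 10⁻⁴)(+0.33) = 2.3 × 10⁻⁴ → stable
The 53–189 m interval has Δρ < 0: lighter water underlies denser water.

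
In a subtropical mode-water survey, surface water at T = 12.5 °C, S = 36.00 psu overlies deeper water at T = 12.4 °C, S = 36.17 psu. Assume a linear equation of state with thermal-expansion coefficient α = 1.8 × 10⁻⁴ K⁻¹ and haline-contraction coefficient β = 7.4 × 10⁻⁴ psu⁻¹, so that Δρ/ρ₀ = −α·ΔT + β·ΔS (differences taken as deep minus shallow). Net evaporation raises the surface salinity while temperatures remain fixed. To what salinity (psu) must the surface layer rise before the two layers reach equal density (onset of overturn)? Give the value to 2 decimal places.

36.19 psu

Neutral buoyancy requires −α(T_deep − T_surf) + β(S_deep − S_surf′) = 0.
S_surf′ = S_deep − (α/β)·ΔT = 36.17 − (1.8 × 10⁻⁴/7.4 × 10⁻⁴)·(-0.1) = 36.1943 psu.
Increase required: 36.1943 − 36.00 = 0.1943 psu.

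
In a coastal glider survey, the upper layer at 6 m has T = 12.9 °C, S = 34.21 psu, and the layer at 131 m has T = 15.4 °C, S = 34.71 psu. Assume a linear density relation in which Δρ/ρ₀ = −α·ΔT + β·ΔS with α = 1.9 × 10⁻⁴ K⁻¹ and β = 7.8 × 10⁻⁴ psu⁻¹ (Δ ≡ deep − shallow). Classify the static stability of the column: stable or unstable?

unstable

ΔT = 15.4 − 12.9 = +2.5 K and ΔS = 34.71 − 34.21 = +0.50 psu (deep − shallow).
−αΔT = -4.75 × 10⁻⁴; βΔS = 3.90 × 10⁻⁴; sum Δρ/ρ₀ = -8.50 × 10⁻⁵.
Δρ/ρ₀ < 0, so Δρ < 0: deeper water is lighter → statically unstable; the column would overturn.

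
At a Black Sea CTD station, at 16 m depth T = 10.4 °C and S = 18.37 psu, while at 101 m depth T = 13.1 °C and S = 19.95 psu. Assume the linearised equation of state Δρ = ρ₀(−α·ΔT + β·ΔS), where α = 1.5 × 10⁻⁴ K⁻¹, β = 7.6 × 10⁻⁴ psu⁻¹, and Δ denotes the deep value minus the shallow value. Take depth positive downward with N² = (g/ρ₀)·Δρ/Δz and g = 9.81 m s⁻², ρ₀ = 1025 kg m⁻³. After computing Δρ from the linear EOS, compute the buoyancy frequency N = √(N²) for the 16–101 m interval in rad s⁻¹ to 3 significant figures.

9.58 × 10⁻³ rad s⁻¹

ΔT = +2.7 K, ΔS = +1.58 psu (deep − shallow).
Δρ/ρ₀ = −αΔT + βΔS = -4.05 × 10⁻⁴ + 1.2008 × 10⁻³ = 7.958 × 10⁻⁴, so Δρ ≈ 0.8157 kg m⁻³.
N² = (g/ρ₀)·Δρ/Δz = g·(Δρ/ρ₀)/Δz = 9.81 × 7.958 × 10⁻⁴ / 85 = 9.1845 × 10⁻⁵ s⁻².
N = √(9.1845 × 10⁻⁵) = 9.5836 × 10⁻³ rad s⁻¹ ≈ 9.58 × 10⁻³ rad s⁻¹.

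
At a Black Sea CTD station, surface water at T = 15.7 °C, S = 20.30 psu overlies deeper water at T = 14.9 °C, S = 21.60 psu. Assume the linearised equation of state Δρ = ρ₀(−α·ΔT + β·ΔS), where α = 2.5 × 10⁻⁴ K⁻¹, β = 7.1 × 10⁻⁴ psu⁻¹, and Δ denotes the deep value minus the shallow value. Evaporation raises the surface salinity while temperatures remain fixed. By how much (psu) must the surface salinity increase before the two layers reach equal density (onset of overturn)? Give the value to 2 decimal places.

1.58 psu

Neutral buoyancy requires −α(T_deep − T_surf) + β(S_deep − S_surf′) = 0.
S_surf′ = S_deep − (α/β)·ΔT = 21.60 − (2.5 × 10⁻⁴/7.1 × 10⁻⁴)·(-0.8) = 21.8817 psu.
Increase required: 21.8817 − 20.30 = 1.5817 psu.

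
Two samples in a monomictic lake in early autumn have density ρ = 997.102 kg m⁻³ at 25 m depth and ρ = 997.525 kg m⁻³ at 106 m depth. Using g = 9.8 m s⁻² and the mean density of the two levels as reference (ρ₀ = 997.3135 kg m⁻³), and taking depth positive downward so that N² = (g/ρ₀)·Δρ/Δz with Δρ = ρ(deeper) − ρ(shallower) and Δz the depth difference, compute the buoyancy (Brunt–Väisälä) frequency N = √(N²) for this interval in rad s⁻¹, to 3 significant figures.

Δρ = 997.525 − 997.102 = 0.423 kg m⁻³ over Δz = 106 − 25 = 81 m.
N² = (9.8/997.3135) × (0.423/81) = 5.1316 × 10⁻⁵ s⁻².
N = √(5.1316 × 10⁻⁵) = 7.1635 × 10⁻³ rad s⁻¹ ≈ 7.16 × 10⁻³ rad s⁻¹.

7.16 × 10⁻³ rad s⁻¹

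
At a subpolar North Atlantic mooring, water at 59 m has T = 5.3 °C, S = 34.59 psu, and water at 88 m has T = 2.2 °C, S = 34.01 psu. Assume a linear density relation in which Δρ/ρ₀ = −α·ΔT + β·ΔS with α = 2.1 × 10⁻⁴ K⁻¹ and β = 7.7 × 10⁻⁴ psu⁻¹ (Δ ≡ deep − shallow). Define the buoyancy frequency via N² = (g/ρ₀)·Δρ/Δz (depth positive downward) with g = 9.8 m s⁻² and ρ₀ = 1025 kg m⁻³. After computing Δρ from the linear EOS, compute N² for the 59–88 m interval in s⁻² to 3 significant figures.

6.91 × 10⁻⁵ s⁻²

ΔT = -3.1 K, ΔS = -0.58 psu (deep − shallow).
Δρ/ρ₀ = −αΔT + βΔS = 6.51 × 10⁻⁴ − 4.466 × 10⁻⁴ = 2.044 × 10⁻⁴, so Δρ ≈ 0.2095 kg m⁻³.
N² = (g/ρ₀)·Δρ/Δz = g·(Δρ/ρ₀)/Δz = 9.8 × 2.044 × 10⁻⁴ / 29 = 6.9073 × 10⁻⁵ s⁻² ≈ 6.91 × 10⁻⁵ s⁻².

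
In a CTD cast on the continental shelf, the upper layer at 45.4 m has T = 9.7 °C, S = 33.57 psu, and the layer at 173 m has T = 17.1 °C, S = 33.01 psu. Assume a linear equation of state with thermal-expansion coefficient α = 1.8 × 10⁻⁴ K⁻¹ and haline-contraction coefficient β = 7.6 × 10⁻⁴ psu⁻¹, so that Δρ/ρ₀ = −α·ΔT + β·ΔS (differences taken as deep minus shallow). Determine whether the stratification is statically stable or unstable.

unstable

ΔT = 17.1 − 9.7 = +7.4 K and ΔS = 33.01 − 33.57 = -0.56 psu (deep − shallow).
−αΔT = -1.332 × 10⁻³; βΔS = -4.256 × 10⁻⁴; sum Δρ/ρ₀ = -1.7576 × 10⁻³.
Δρ/ρ₀ < 0, so Δρ < 0: deeper water is lighter → statically unstable; the column would overturn.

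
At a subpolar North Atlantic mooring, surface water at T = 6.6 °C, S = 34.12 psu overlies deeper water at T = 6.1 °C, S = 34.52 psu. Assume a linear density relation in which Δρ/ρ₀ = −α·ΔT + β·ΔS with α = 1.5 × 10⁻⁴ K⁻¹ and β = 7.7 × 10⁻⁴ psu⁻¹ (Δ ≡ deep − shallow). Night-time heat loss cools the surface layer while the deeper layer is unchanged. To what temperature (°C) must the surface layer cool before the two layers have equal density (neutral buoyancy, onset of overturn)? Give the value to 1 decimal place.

4.0 °C

Neutral buoyancy requires Δρ = 0, i.e. −α(T_deep − T_surf′) + β(S_deep − S_surf) = 0.
T_surf′ = T_deep − (β/α)·ΔS = 6.1 − (7.7 × 10⁻⁴/1.5 × 10⁻⁴)·(+0.40) = 4.047 °C.
Cooling required: 6.6 − (4.047) = 2.553 °C.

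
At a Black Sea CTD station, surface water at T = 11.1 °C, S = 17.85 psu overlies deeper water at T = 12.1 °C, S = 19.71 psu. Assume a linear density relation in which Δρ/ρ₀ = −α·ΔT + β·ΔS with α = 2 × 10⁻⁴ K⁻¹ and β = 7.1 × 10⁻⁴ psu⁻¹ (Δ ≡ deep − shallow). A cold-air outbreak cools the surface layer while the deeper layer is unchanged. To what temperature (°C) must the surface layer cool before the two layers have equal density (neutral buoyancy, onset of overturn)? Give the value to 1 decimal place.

5.5 °C

Neutral buoyancy requires Δρ = 0, i.e. −α(T_deep − T_surf′) + β(S_deep − S_surf) = 0.
T_surf′ = T_deep − (β/α)·ΔS = 12.1 − (7.1 × 10⁻⁴/2 × 10⁻⁴)·(+1.86) = 5.497 °C.
Cooling required: 11.1 − (5.497) = 5.603 °C.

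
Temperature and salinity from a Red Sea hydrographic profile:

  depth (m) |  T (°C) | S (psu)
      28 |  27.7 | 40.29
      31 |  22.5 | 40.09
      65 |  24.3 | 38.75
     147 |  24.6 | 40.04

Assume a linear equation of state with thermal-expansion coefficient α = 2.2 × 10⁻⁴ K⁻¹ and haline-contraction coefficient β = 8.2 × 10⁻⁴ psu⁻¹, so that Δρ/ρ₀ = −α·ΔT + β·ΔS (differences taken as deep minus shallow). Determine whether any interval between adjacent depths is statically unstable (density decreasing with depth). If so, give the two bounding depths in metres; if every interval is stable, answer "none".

Evaluate Δρ/ρ₀ = −αΔT + βΔS across each adjacent pair:
  28–31 m: −αΔT+βΔS = −(2.2 × 10⁻⁴)(-5.2)+(8.2 × 10⁻⁴)(-0.20) = 9.8 × 10⁻⁴ → stable
  31–65 m: −αΔT+βΔS = −(2.2 × 10⁻⁴)(+1.8)+(8.2 × 10⁻⁴)(-1.34) = -1.5 × 10⁻³ → UNSTABLE
  65–147 m: −αΔT+βΔS = −(2.2 × 10⁻⁴)(+0.3)+(8.2 × 10⁻⁴)(+1.29) = 9.9 × 10⁻⁴ → stable
The 31–65 m interval has Δρ < 0: lighter water underlies denser water.

31–65 m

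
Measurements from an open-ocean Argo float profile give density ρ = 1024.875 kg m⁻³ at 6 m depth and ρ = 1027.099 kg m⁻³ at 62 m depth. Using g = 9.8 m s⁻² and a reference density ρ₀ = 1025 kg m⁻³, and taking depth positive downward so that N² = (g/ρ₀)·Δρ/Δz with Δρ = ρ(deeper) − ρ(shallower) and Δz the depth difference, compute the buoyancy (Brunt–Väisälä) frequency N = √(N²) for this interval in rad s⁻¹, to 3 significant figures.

Δρ = 1027.099 − 1024.875 = 2.224 kg m⁻³ over Δz = 62 − 6 = 56 m.
N² = (9.8/1025) × (2.224/56) = 3.7971 × 10⁻⁴ s⁻².
N = √(3.7971 × 10⁻⁴) = 0.019486 rad s⁻¹ ≈ 0.0195 rad s⁻¹.

0.0195 rad s⁻¹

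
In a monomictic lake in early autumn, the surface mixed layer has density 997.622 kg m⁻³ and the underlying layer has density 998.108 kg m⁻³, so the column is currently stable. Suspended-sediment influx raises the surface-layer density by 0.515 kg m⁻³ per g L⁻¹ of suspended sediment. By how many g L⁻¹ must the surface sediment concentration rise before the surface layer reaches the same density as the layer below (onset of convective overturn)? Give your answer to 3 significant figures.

Density deficit of the surface layer: 998.108 − 997.622 = 0.486 kg m⁻³.
Required change = 0.486 / 0.515 = 0.944 g L⁻¹.

0.944 g L⁻¹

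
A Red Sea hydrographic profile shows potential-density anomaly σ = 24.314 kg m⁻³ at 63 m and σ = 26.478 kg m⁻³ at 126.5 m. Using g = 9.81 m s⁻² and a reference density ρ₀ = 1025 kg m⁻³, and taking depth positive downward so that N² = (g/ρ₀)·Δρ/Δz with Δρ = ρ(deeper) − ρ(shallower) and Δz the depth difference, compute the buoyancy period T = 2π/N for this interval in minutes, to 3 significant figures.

5.80 min

Δρ = 1026.478 − 1024.314 = 2.164 kg m⁻³ over Δz = 126.5 − 63 = 63.5 m.
N² = (9.81/1025) × (2.164/63.5) = 3.2616 × 10⁻⁴ s⁻².
N = √(3.2616 × 10⁻⁴) = 0.018060 rad s⁻¹, so T = 2π/N = 347.91 s = 5.7985 min ≈ 5.80 min.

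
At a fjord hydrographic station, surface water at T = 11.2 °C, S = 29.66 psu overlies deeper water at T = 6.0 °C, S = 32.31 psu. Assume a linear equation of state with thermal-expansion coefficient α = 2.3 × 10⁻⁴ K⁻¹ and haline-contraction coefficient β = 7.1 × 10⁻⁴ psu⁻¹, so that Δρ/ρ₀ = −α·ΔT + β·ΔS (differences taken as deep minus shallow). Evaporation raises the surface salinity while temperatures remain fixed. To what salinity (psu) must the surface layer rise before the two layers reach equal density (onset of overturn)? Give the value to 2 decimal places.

33.99 psu

Neutral buoyancy requires −α(T_deep − T_surf) + β(S_deep − S_surf′) = 0.
S_surf′ = S_deep − (α/β)·ΔT = 32.31 − (2.3 × 10⁻⁴/7.1 × 10⁻⁴)·(-5.2) = 33.9945 psu.
Increase required: 33.9945 − 29.66 = 4.3345 psu.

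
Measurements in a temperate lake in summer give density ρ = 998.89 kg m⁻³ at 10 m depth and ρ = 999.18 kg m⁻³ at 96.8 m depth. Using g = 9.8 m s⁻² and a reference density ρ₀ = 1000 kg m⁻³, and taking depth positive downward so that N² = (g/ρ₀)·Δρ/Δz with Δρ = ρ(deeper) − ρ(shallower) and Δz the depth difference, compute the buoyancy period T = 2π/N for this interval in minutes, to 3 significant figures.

18.3 min

Δρ = 999.18 − 998.89 = 0.29 kg m⁻³ over Δz = 96.8 − 10 = 86.8 m.
N² = (9.8/1000) × (0.29/86.8) = 3.2742 × 10⁻⁵ s⁻².
N = √(3.2742 × 10⁻⁵) = 5.7221 × 10⁻³ rad s⁻¹, so T = 2π/N = 1.0981 × 10³ s = 18.302 min ≈ 18.3 min.
Since Δρ > 0 the layer is stably stratified.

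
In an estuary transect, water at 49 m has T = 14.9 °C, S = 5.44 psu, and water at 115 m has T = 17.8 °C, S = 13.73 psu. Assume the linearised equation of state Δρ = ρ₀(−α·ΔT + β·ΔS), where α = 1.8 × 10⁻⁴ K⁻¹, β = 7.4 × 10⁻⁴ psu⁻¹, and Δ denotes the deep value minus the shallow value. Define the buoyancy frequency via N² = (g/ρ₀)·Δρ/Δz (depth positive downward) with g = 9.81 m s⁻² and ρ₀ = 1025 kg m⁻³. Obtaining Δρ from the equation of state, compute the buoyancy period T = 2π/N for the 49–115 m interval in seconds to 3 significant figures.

ΔT = +2.9 K, ΔS = +8.29 psu (deep − shallow).
Δρ/ρ₀ = −αΔT + βΔS = -5.22 × 10⁻⁴ + 6.1346 × 10⁻³ = 5.6126 × 10⁻³, so Δρ ≈ 5.753 kg m⁻³.
N² = (g/ρ₀)·Δρ/Δz = g·(Δρ/ρ₀)/Δz = 9.81 × 5.6126 × 10⁻³ / 66 = 8.3424 × 10⁻⁴ s⁻².
N = √(8.3424 × 10⁻⁴) = 0.028883 rad s⁻¹ → T = 2π/N = 217.54 s ≈ 218 s.

218 s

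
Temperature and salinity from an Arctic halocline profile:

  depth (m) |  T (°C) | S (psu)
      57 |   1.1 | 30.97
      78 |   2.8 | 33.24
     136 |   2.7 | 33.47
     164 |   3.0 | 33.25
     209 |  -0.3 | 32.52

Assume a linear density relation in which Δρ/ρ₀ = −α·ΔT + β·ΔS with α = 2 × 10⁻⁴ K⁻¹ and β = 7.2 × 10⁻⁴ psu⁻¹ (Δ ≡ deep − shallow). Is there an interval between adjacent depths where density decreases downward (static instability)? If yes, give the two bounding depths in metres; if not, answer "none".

136–164 m

Evaluate Δρ/ρ₀ = −αΔT + βΔS across each adjacent pair:
  57–78 m: −αΔT+βΔS = −(2 × 10⁻⁴)(+1.7)+(7.2 × 10⁻⁴)(+2.27) = 1.3 × 10⁻³ → stable
  78–136 m: −αΔT+βΔS = −(2 × 10⁻⁴)(-0.1)+(7.2 × 10⁻⁴)(+0.23) = 1.9 × 10⁻⁴ → stable
  136–164 m: −αΔT+βΔS = −(2 × 10⁻⁴)(+0.3)+(7.2 × 10⁻⁴)(-0.22) = -2.2 × 10⁻⁴ → UNSTABLE
  164–209 m: −αΔT+βΔS = −(2 × 10⁻⁴)(-3.3)+(7.2 × 10⁻⁴)(-0.73) = 1.3 × 10⁻⁴ → stable
The 136–164 m interval has Δρ < 0: lighter water underlies denser water.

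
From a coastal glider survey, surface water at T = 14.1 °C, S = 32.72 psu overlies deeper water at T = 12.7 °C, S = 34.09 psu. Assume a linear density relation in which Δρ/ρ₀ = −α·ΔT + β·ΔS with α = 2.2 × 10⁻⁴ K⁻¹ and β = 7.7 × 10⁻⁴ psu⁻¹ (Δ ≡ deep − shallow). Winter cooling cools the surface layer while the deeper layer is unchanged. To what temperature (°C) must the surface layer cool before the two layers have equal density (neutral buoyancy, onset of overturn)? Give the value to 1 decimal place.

Neutral buoyancy requires Δρ = 0, i.e. −α(T_deep − T_surf′) + β(S_deep − S_surf) = 0.
T_surf′ = T_deep − (β/α)·ΔS = 12.7 − (7.7 × 10⁻⁴/2.2 × 10⁻⁴)·(+1.37) = 7.905 °C.
Cooling required: 14.1 − (7.905) = 6.195 °C.

7.9 °C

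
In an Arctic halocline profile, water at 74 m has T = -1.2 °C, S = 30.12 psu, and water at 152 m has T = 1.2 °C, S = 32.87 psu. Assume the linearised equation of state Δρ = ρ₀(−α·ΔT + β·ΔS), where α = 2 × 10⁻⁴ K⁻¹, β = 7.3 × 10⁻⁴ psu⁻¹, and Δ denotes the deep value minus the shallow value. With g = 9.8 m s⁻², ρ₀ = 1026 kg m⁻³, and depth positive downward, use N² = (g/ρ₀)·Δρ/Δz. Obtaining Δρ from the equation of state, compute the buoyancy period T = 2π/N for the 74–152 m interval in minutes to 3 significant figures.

ΔT = +2.4 K, ΔS = +2.75 psu (deep − shallow).
Δρ/ρ₀ = −αΔT + βΔS = -4.80 × 10⁻⁴ + 2.0075 × 10⁻³ = 1.5275 × 10⁻³, so Δρ ≈ 1.567 kg m⁻³.
N² = (g/ρ₀)·Δρ/Δz = g·(Δρ/ρ₀)/Δz = 9.8 × 1.5275 × 10⁻³ / 78 = 1.9192 × 10⁻⁴ s⁻².
N = √(1.9192 × 10⁻⁴) = 0.013854 rad s⁻¹ → T = 2π/N = 453.53 s = 7.5588 min ≈ 7.56 min.

7.56 min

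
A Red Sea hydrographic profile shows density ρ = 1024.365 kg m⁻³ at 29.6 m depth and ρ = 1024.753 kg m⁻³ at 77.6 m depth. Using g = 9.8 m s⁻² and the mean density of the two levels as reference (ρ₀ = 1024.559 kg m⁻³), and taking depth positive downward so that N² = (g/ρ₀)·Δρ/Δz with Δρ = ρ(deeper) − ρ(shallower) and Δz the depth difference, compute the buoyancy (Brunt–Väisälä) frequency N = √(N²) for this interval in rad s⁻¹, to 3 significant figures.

8.79 × 10⁻³ rad s⁻¹

Δρ = 1024.753 − 1024.365 = 0.388 kg m⁻³ over Δz = 77.6 − 29.6 = 48 m.
N² = (9.8/1024.559) × (0.388/48) = 7.7318 × 10⁻⁵ s⁻².
N = √(7.7318 × 10⁻⁵) = 8.7931 × 10⁻³ rad s⁻¹ ≈ 8.79 × 10⁻³ rad s⁻¹.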